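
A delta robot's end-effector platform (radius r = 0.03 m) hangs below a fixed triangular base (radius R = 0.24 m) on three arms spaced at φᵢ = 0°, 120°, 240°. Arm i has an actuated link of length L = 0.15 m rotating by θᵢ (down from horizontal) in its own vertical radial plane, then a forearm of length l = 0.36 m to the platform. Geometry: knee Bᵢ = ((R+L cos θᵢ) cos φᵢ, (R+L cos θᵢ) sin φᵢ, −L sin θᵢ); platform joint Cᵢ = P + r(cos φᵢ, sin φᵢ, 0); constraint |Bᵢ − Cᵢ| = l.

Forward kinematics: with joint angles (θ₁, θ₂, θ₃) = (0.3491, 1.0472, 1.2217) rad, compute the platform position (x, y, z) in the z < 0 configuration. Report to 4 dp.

(0.0844, 0.0195, -0.2925)

φ1=0.0°: virtual centre (0.3510, 0.0000, -0.0513), radius l
arm 2 at φ=120.0°: ρ2 = 0.2850;  S2 = (-0.1425, 0.2468, -0.1299)
φ3=240.0°: virtual centre (-0.1307, -0.2263, -0.1410), radius l
eliminate P² terms by subtracting sphere 1 from 2 and 3
linear system: -0.9869x+0.4936y = -0.0277−-0.1572z; -0.9632x+-0.4526y = -0.0377−-0.1793z
det = 0.9221;  x = 0.0338+-0.1731z,  y = 0.0114+-0.0277z
sphere 1 gives Az²+Bz+C=0 with A=1.0307, B=0.2118, C=-0.0262;  B²−4AC=0.1530;  roots -0.2925, 0.0870;  negative root z = -0.2925
x = 0.0844, y = 0.0195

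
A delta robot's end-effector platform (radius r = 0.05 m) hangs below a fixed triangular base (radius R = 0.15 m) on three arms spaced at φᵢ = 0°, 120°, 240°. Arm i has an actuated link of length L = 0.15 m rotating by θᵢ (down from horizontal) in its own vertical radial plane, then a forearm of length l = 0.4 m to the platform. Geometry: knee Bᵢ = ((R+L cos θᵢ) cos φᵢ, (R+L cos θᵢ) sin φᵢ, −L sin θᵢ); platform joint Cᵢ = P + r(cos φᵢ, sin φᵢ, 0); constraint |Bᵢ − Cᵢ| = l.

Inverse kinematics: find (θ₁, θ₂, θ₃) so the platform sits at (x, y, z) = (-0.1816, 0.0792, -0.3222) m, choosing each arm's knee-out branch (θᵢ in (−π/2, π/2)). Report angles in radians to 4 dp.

rotate P by −φ1: (-0.1816, 0.0792, -0.3222)
  A cos θ + B sin θ = C:  0.2816·cos θ + -0.3222·sin θ = -0.1729
  γ=atan2(-0.3222,0.2816)=-0.8525;  ψ=arccos(-0.4042)=1.9869;  θ1=γ+ψ≈1.1343
φ2=120.0° → target in arm frame (0.1594, 0.1177)
  A cos θ + B sin θ = C:  -0.0594·cos θ + -0.3222·sin θ = 0.0544
  √(A²+B²)=0.3276;  θ2 = -1.7531+1.4040 ≈ -0.3490
arm 3 (φ=240.0°): x'=0.0222, y'=-0.1969
  A cos θ + B sin θ = C:  0.0778·cos θ + -0.3222·sin θ = -0.0371
  γ=atan2(-0.3222,0.0778)=-1.3339;  ψ=arccos(-0.1118)=1.6829;  θ3=γ+ψ≈0.3490

θ₁ = 1.1343, θ₂ = -0.3490, θ₃ = 0.3490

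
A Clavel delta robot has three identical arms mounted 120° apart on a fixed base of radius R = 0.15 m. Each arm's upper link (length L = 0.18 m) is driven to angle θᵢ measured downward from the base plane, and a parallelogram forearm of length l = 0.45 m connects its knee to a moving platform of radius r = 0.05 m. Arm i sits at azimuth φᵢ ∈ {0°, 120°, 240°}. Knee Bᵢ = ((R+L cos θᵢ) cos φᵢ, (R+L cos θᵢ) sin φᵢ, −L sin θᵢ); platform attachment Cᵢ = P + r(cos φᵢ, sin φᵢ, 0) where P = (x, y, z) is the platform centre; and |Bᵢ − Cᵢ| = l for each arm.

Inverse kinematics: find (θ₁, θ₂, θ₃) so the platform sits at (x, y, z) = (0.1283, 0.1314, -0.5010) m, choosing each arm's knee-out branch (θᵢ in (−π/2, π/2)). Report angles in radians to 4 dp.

θ₁ = 0.5234, θ₂ = 0.7853, θ₃ = 1.3961

arm 1 (φ=0.0°): x'=0.1283, y'=0.1314
  e−x'=-0.0283;  (l²−L²−(e−x')²−y'²−z²)/2L = -0.2749
  √(A²+B²)=0.5018;  θ1 = -1.6272+2.1506 ≈ 0.5234
arm 2 (φ=120.0°): x'=0.0496, y'=-0.1768
  e−x'=0.0504;  (l²−L²−(e−x')²−y'²−z²)/2L = -0.3186
  √(A²+B²)=0.5035;  θ2 = -1.4706+2.2559 ≈ 0.7853
φ3=240.0° → target in arm frame (-0.1779, 0.0454)
  A=0.2779, B=-0.5010, C=(l²−L²−A²−y'²−z²)/(2L)=-0.4450
  γ=atan2(-0.5010,0.2779)=-1.0643;  ψ=arccos(-0.7768)=2.4603;  θ3=γ+ψ≈1.3961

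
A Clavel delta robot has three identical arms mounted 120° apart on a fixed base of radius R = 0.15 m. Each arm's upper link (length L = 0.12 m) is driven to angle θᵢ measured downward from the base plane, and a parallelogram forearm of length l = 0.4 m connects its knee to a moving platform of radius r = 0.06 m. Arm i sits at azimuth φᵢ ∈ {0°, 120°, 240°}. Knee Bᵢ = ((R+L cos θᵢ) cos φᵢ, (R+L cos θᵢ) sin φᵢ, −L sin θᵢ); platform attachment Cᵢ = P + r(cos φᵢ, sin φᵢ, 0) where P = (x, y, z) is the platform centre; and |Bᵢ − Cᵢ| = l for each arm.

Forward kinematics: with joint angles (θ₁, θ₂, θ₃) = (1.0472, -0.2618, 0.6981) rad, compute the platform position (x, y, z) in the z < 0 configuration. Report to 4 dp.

centre 1 = (0.1500·cos0.0°, 0.1500·sin0.0°, -0.1039) = (0.1500, 0.0000, -0.1039)
centre 2 = (0.2059·cos120.0°, 0.2059·sin120.0°, 0.0311) = (-0.1030, 0.1783, 0.0311)
φ3=240.0°: virtual centre (-0.0910, -0.1576, -0.0771), radius l
eliminate P² terms by subtracting sphere 1 from 2 and 3
linear system: -0.5059x+0.3566y = 0.0101−0.2700z; -0.4819x+-0.3151y = 0.0057−0.0536z
Cramer: x(z) = -0.0158+0.3145z;  y(z) = 0.0059-0.3109z
quadratic in z: (1.1955)z²+(0.1000)z+(-0.1217)=0, √Δ=0.7694 → z ∈ {-0.3636, 0.2800}; z = -0.3636 (taking z<0)
x = -0.1301, y = 0.1189

(-0.1301, 0.1189, -0.3636)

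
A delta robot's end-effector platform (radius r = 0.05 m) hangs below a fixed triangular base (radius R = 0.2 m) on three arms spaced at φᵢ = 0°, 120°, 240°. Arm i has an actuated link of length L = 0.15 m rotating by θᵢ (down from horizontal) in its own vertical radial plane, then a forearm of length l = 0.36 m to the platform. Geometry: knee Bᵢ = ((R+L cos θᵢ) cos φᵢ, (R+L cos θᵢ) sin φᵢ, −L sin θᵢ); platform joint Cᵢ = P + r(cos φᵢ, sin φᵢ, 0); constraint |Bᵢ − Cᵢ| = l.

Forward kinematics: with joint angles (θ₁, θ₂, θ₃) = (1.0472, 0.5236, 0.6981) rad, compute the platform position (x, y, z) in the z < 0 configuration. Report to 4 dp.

arm 1 at φ=0.0°: (R−r)+L cos θ1 = 0.2250;  centre 1 = (0.2250, 0.0000, -0.1299)
φ2=120.0°: virtual centre (-0.1400, 0.2424, -0.0750), radius l
centre 3 = (0.2649·cos240.0°, 0.2649·sin240.0°, -0.0964) = (-0.1325, -0.2294, -0.0964)
subtract pairs → two planes through P
plane₁₂: -0.7299x+0.4848y+0.1098z = 0.0165
Cramer: x(z) = -0.0196+0.1216z;  y(z) = 0.0045-0.0435z
sphere 1 gives Az²+Bz+C=0 with A=1.0167, B=0.1999, C=-0.0529;  B²−4AC=0.2550;  roots -0.3467, 0.1500;  negative root z = -0.3467
x = -0.0618, y = 0.0195

(-0.0618, 0.0195, -0.3467)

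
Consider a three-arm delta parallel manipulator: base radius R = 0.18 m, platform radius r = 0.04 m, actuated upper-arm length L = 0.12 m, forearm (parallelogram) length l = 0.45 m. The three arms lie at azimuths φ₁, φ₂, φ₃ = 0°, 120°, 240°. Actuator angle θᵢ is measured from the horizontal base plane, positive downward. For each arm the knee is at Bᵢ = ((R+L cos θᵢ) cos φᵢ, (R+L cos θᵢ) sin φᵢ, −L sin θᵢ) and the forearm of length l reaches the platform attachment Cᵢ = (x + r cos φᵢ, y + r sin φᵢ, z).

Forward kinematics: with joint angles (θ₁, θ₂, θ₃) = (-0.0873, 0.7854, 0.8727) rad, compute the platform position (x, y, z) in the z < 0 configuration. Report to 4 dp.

(0.1267, 0.0119, -0.4193)

arm 1 at φ=0.0°: ρ1 = 0.2595;  S1 = (0.2595, 0.0000, 0.0105)
φ2=120.0°: virtual centre (-0.1124, 0.1947, -0.0849), radius l
S3 = (0.2171·cos240.0°, 0.2171·sin240.0°, -0.0919) = (-0.1086, -0.1880, -0.0919)
subtract pairs → two planes through P
[-0.7439 0.3895 -0.1906]·P = -0.0097;  [-0.7362 -0.3761 -0.2048]·P = -0.0119
det = 0.5665;  x = 0.0146+-0.2673z,  y = 0.0030+-0.0212z
sphere 1 gives Az²+Bz+C=0 with A=1.0719, B=0.1099, C=-0.1424;  B²−4AC=0.6226;  roots -0.4193, 0.3168;  negative root z = -0.4193
x = 0.1267, y = 0.0119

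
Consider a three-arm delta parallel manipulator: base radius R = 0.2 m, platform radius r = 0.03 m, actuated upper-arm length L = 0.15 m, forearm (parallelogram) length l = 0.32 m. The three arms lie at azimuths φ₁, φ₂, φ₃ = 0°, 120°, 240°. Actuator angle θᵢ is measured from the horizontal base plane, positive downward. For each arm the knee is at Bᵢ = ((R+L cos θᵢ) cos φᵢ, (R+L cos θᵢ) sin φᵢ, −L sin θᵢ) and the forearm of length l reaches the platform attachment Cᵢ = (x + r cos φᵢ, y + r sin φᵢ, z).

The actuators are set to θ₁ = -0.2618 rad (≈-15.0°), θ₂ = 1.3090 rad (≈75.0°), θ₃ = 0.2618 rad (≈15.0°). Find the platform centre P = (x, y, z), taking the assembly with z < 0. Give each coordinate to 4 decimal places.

(0.0742, -0.0845, -0.1543)

φ1=0.0°: virtual centre (0.3149, 0.0000, 0.0388), radius l
φ2=120.0°: virtual centre (-0.1044, 0.1808, -0.1449), radius l
φ3=240.0°: virtual centre (-0.1574, -0.2727, -0.0388), radius l
subtract pairs → two planes through P
[-0.8386 0.3617 -0.3674]·P = -0.0361;  [-0.9447 -0.5454 -0.1553]·P = 0.0000
det = 0.7991;  x = 0.0246+-0.3211z,  y = -0.0426+0.2714z
quadratic in z: (1.1768)z²+(0.0856)z+(-0.0148)=0, √Δ=0.2776 → z ∈ {-0.1543, 0.0816}; z = -0.1543 (taking z<0)
x = 0.0742, y = -0.0845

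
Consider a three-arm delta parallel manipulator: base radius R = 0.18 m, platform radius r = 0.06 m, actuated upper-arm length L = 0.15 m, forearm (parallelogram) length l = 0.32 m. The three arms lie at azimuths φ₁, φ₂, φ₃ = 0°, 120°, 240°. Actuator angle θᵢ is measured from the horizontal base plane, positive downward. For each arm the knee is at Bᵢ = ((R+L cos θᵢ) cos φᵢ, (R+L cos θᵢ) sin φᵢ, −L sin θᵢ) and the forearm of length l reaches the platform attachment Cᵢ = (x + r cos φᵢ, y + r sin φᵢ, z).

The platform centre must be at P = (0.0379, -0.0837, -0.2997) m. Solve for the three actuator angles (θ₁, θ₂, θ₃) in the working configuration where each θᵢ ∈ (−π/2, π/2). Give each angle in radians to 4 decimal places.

rotate P by −φ1: (0.0379, -0.0837, -0.2997)
  A=0.0821, B=-0.2997, C=(l²−L²−A²−y'²−z²)/(2L)=-0.0789
  γ=atan2(-0.2997,0.0821)=-1.3034;  ψ=arccos(-0.2539)=1.8275;  θ1=γ+ψ≈0.5241
rotate P by −φ2: (-0.0914, 0.0090, -0.2997)
  A=0.2114, B=-0.2997, C=(l²−L²−A²−y'²−z²)/(2L)=-0.1824
  √(A²+B²)=0.3668;  θ2 = -0.9564+2.0911 ≈ 1.1348
arm 3 (φ=240.0°): x'=0.0535, y'=0.0747
  e−x'=0.0665;  (l²−L²−(e−x')²−y'²−z²)/2L = -0.0664
  θ3 = atan2(B,A) + arccos(C/0.3070) = 0.4362

θ₁ = 0.5241, θ₂ = 1.1348, θ₃ = 0.4362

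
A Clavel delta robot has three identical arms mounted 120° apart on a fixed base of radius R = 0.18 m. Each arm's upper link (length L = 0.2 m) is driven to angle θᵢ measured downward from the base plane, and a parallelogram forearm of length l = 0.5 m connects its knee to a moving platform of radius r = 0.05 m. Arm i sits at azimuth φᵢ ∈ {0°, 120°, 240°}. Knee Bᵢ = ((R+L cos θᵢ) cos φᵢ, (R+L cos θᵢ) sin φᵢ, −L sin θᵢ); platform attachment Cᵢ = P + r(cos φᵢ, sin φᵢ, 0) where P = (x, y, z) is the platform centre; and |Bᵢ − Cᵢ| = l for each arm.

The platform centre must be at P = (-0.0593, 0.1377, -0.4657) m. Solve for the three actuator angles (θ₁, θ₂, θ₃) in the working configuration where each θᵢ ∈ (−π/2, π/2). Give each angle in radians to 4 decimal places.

rotate P by −φ1: (-0.0593, 0.1377, -0.4657)
  A cos θ + B sin θ = C:  0.1893·cos θ + -0.4657·sin θ = -0.1542
  γ=atan2(-0.4657,0.1893)=-1.1847;  ψ=arccos(-0.3067)=1.8825;  θ1=γ+ψ≈0.6978
φ2=120.0° → target in arm frame (0.1489, -0.0175)
  A=-0.0189, B=-0.4657, C=(l²−L²−A²−y'²−z²)/(2L)=-0.0188
  θ2 = atan2(B,A) + arccos(C/0.4661) = -0.0001
φ3=240.0° → target in arm frame (-0.0896, -0.1202)
  e−x'=0.2196;  (l²−L²−(e−x')²−y'²−z²)/2L = -0.1739
  γ=atan2(-0.4657,0.2196)=-1.1302;  ψ=arccos(-0.3377)=1.9153;  θ3=γ+ψ≈0.7851

θ₁ = 0.6978, θ₂ = -0.0001, θ₃ = 0.7851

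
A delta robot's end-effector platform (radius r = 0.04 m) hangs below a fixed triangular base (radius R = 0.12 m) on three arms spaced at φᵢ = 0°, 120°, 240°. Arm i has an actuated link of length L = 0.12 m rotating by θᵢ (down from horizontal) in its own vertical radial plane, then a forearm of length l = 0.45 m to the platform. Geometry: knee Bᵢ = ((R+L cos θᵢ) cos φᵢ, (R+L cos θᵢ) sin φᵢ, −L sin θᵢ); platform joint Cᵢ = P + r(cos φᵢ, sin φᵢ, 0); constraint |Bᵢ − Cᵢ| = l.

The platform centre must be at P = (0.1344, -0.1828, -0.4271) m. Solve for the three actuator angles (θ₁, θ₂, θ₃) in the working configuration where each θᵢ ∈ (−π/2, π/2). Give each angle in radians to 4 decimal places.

θ₁ = 0.1749, θ₂ = 1.3969, θ₃ = 0.3496

φ1=0.0° → target in arm frame (0.1344, -0.1828)
  A cos θ + B sin θ = C:  -0.0544·cos θ + -0.4271·sin θ = -0.1279
  √(A²+B²)=0.4306;  θ1 = -1.6975+1.8723 ≈ 0.1749
arm 2 (φ=120.0°): x'=-0.2255, y'=-0.0250
  A=0.3055, B=-0.4271, C=(l²−L²−A²−y'²−z²)/(2L)=-0.3678
  γ=atan2(-0.4271,0.3055)=-0.9499;  ψ=arccos(-0.7004)=2.3468;  θ2=γ+ψ≈1.3969
arm 3 (φ=240.0°): x'=0.0911, y'=0.2078
  A=-0.0111, B=-0.4271, C=(l²−L²−A²−y'²−z²)/(2L)=-0.1567
  γ=atan2(-0.4271,-0.0111)=-1.5968;  ψ=arccos(-0.3668)=1.9464;  θ3=γ+ψ≈0.3496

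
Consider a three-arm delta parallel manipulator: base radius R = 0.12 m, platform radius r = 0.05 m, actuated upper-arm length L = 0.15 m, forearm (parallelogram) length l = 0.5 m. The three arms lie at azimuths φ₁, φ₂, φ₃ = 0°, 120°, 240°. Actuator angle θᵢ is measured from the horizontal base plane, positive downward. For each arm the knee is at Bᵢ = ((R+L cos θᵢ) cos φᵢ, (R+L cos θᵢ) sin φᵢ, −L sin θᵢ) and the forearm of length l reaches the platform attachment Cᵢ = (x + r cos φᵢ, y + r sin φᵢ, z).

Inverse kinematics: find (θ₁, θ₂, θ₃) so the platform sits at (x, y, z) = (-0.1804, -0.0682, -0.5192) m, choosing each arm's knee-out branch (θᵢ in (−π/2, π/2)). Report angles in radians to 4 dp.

θ₁ = 1.1345, θ₂ = 0.6110, θ₃ = 0.2617

rotate P by −φ1: (-0.1804, -0.0682, -0.5192)
  A=0.2504, B=-0.5192, C=(l²−L²−A²−y'²−z²)/(2L)=-0.3647
  √(A²+B²)=0.5764;  θ1 = -1.1214+2.2559 ≈ 1.1345
rotate P by −φ2: (0.0311, 0.1903, -0.5192)
  A cos θ + B sin θ = C:  0.0389·cos θ + -0.5192·sin θ = -0.2660
  √(A²+B²)=0.5207;  θ2 = -1.4961+2.1071 ≈ 0.6110
rotate P by −φ3: (0.1493, -0.1221, -0.5192)
  e−x'=-0.0793;  (l²−L²−(e−x')²−y'²−z²)/2L = -0.2109
  θ3 = atan2(B,A) + arccos(C/0.5252) = 0.2617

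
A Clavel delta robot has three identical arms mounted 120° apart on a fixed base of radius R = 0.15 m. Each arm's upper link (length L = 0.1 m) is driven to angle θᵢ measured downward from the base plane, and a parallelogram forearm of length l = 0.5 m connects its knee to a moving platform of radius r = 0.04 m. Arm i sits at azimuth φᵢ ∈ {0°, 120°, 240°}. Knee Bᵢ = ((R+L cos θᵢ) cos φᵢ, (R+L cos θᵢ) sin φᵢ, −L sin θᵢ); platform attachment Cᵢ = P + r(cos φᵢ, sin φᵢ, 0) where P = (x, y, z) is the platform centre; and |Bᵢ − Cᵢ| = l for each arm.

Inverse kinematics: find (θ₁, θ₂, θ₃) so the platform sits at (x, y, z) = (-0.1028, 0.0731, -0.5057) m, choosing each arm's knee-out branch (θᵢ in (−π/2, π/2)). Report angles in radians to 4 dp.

rotate P by −φ1: (-0.1028, 0.0731, -0.5057)
  e−x'=0.2128;  (l²−L²−(e−x')²−y'²−z²)/2L = -0.3318
  θ1 = atan2(B,A) + arccos(C/0.5486) = 1.0478
arm 2 (φ=120.0°): x'=0.1147, y'=0.0525
  e−x'=-0.0047;  (l²−L²−(e−x')²−y'²−z²)/2L = -0.0925
  γ=atan2(-0.5057,-0.0047)=-1.5801;  ψ=arccos(-0.1830)=1.7548;  θ2=γ+ψ≈0.1747
arm 3 (φ=240.0°): x'=-0.0119, y'=-0.1256
  A cos θ + B sin θ = C:  0.1219·cos θ + -0.5057·sin θ = -0.2318
  γ=atan2(-0.5057,0.1219)=-1.3342;  ψ=arccos(-0.4456)=2.0327;  θ3=γ+ψ≈0.6984

θ₁ = 1.0478, θ₂ = 0.1747, θ₃ = 0.6984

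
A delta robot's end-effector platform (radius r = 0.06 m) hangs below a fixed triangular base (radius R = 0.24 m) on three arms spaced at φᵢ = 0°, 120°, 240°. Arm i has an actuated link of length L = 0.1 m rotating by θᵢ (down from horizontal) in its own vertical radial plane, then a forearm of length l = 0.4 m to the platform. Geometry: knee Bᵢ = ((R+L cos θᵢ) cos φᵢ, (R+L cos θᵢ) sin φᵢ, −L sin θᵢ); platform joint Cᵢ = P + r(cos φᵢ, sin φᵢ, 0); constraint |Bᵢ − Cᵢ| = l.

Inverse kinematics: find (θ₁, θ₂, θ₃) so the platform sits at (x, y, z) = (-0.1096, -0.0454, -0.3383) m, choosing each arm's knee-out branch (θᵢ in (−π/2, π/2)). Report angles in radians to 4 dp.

θ₁ = 1.3092, θ₂ = 0.5238, θ₃ = -0.0866

arm 1 (φ=0.0°): x'=-0.1096, y'=-0.0454
  e−x'=0.2896;  (l²−L²−(e−x')²−y'²−z²)/2L = -0.2519
  θ1 = atan2(B,A) + arccos(C/0.4453) = 1.3092
arm 2 (φ=120.0°): x'=0.0155, y'=0.1176
  A cos θ + B sin θ = C:  0.1645·cos θ + -0.3383·sin θ = -0.0267
  θ2 = atan2(B,A) + arccos(C/0.3762) = 0.5238
rotate P by −φ3: (0.0941, -0.0722, -0.3383)
  e−x'=0.0859;  (l²−L²−(e−x')²−y'²−z²)/2L = 0.1148
  √(A²+B²)=0.3490;  θ3 = -1.3222+1.2356 ≈ -0.0866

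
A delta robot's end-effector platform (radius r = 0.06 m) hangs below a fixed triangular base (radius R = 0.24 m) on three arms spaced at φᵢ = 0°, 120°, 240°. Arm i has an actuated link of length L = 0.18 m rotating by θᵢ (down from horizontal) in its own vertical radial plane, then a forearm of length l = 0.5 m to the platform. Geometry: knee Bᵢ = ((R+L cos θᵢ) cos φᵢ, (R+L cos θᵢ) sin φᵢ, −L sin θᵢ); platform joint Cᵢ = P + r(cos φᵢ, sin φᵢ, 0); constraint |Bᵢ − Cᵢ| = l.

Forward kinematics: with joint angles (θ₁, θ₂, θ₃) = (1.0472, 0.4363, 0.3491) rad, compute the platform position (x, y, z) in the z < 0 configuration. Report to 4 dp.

(-0.1223, -0.0124, -0.4656)

arm 1 at φ=0.0°: ρ1 = 0.2700;  centre 1 = (0.2700, 0.0000, -0.1559)
centre 2 = (0.3431·cos120.0°, 0.3431·sin120.0°, -0.0761) = (-0.1716, 0.2972, -0.0761)
φ3=240.0°: virtual centre (-0.1746, -0.3024, -0.0616), radius l
eliminate P² terms by subtracting sphere 1 from 2 and 3
linear system: -0.8831x+0.5943y = 0.0263−0.1596z; -0.8891x+-0.6047y = 0.0285−0.1886z
det = 1.0625;  x = -0.0309+0.1964z,  y = -0.0016+0.0232z
into |P−centre ₁|² = l²: 1.0391z² + 0.1935z + -0.1351 = 0;  Δ = 0.5992;  z = -0.4656 or 0.2793 → z<0 root = -0.4656
x = -0.1223, y = -0.0124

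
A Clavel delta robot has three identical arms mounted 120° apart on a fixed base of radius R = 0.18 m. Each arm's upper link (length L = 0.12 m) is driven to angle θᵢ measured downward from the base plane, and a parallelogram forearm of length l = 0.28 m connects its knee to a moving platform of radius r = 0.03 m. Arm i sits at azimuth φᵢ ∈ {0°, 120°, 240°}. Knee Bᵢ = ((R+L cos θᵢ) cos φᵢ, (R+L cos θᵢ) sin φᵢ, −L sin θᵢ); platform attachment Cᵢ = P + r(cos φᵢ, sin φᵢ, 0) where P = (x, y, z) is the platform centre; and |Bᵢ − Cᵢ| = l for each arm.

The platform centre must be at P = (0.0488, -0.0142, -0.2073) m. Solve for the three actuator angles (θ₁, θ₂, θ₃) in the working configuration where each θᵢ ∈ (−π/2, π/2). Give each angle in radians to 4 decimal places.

θ₁ = 0.2618, θ₂ = 0.9601, θ₃ = 0.7857

φ1=0.0° → target in arm frame (0.0488, -0.0142)
  e−x'=0.1012;  (l²−L²−(e−x')²−y'²−z²)/2L = 0.0441
  θ1 = atan2(B,A) + arccos(C/0.2307) = 0.2618
rotate P by −φ2: (-0.0367, -0.0352, -0.2073)
  A cos θ + B sin θ = C:  0.1867·cos θ + -0.2073·sin θ = -0.0628
  γ=atan2(-0.2073,0.1867)=-0.8376;  ψ=arccos(-0.2250)=1.7978;  θ2=γ+ψ≈0.9601
arm 3 (φ=240.0°): x'=-0.0121, y'=0.0494
  A=0.1621, B=-0.2073, C=(l²−L²−A²−y'²−z²)/(2L)=-0.0320
  γ=atan2(-0.2073,0.1621)=-0.9071;  ψ=arccos(-0.1217)=1.6928;  θ3=γ+ψ≈0.7857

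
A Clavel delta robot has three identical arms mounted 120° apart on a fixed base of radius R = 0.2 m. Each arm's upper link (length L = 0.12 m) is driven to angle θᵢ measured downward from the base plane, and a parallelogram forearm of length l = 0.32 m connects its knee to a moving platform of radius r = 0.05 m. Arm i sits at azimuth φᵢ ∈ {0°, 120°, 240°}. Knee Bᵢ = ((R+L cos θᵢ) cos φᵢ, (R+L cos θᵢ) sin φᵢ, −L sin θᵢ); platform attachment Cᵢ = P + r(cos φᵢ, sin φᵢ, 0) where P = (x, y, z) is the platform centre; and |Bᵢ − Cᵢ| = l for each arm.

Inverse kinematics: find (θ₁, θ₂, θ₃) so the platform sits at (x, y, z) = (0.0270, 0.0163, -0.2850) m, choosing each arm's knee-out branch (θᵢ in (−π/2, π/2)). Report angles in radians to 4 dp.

θ₁ = 0.5234, θ₂ = 0.6986, θ₃ = 0.8728

φ1=0.0° → target in arm frame (0.0270, 0.0163)
  A cos θ + B sin θ = C:  0.1230·cos θ + -0.2850·sin θ = -0.0359
  γ=atan2(-0.2850,0.1230)=-1.1634;  ψ=arccos(-0.1157)=1.6868;  θ1=γ+ψ≈0.5234
rotate P by −φ2: (0.0006, -0.0315, -0.2850)
  A=0.1494, B=-0.2850, C=(l²−L²−A²−y'²−z²)/(2L)=-0.0689
  θ2 = atan2(B,A) + arccos(C/0.3218) = 0.6986
φ3=240.0° → target in arm frame (-0.0276, 0.0152)
  A cos θ + B sin θ = C:  0.1776·cos θ + -0.2850·sin θ = -0.1042
  √(A²+B²)=0.3358;  θ3 = -1.0135+1.8862 ≈ 0.8728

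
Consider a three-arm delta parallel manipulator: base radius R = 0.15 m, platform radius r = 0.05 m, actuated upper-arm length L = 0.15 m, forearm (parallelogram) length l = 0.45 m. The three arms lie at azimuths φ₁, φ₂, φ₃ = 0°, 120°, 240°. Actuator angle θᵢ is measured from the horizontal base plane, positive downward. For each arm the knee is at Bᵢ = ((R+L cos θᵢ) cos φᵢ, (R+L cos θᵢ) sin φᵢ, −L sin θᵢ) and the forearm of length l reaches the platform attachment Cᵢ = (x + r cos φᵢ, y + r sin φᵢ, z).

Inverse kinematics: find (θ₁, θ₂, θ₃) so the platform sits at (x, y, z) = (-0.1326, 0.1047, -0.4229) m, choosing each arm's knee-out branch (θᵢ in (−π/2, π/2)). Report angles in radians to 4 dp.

rotate P by −φ1: (-0.1326, 0.1047, -0.4229)
  A=0.2326, B=-0.4229, C=(l²−L²−A²−y'²−z²)/(2L)=-0.2130
  √(A²+B²)=0.4826;  θ1 = -1.0679+2.0279 ≈ 0.9600
rotate P by −φ2: (0.1570, 0.0625, -0.4229)
  A cos θ + B sin θ = C:  -0.0570·cos θ + -0.4229·sin θ = -0.0200
  θ2 = atan2(B,A) + arccos(C/0.4267) = -0.0871
arm 3 (φ=240.0°): x'=-0.0244, y'=-0.1672
  A=0.1244, B=-0.4229, C=(l²−L²−A²−y'²−z²)/(2L)=-0.1409
  √(A²+B²)=0.4408;  θ3 = -1.2848+1.8961 ≈ 0.6113

θ₁ = 0.9600, θ₂ = -0.0871, θ₃ = 0.6113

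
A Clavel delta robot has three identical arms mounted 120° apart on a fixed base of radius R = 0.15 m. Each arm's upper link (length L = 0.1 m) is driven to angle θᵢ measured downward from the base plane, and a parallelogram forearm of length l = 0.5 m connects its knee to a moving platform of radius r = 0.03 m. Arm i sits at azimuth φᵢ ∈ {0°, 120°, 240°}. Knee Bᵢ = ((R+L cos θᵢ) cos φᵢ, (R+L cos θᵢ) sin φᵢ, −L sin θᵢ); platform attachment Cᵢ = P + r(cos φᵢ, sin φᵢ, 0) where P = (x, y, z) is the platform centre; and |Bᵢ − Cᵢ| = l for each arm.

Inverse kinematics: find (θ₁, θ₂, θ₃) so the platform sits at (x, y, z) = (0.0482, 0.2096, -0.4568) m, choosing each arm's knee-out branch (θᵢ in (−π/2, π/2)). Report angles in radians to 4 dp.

θ₁ = 0.3491, θ₂ = -0.1741, θ₃ = 1.3963

rotate P by −φ1: (0.0482, 0.2096, -0.4568)
  A cos θ + B sin θ = C:  0.0718·cos θ + -0.4568·sin θ = -0.0888
  θ1 = atan2(B,A) + arccos(C/0.4624) = 0.3491
φ2=120.0° → target in arm frame (0.1574, -0.1465)
  A cos θ + B sin θ = C:  -0.0374·cos θ + -0.4568·sin θ = 0.0423
  γ=atan2(-0.4568,-0.0374)=-1.6525;  ψ=arccos(0.0923)=1.4784;  θ2=γ+ψ≈-0.1741
φ3=240.0° → target in arm frame (-0.2056, -0.0631)
  A=0.3256, B=-0.4568, C=(l²−L²−A²−y'²−z²)/(2L)=-0.3934
  γ=atan2(-0.4568,0.3256)=-0.9515;  ψ=arccos(-0.7012)=2.3479;  θ3=γ+ψ≈1.3963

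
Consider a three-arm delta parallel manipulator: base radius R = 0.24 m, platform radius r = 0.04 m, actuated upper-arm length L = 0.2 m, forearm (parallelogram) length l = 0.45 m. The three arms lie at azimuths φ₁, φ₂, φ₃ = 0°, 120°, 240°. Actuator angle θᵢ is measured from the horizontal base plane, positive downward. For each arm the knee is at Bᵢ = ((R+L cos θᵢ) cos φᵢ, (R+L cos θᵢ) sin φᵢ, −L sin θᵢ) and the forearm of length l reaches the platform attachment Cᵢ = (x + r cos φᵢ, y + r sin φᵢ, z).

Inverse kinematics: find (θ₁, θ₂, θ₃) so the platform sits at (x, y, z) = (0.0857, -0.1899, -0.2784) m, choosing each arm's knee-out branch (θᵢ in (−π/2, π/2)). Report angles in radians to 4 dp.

θ₁ = 0.0870, θ₂ = 1.3960, θ₃ = -0.1747

arm 1 (φ=0.0°): x'=0.0857, y'=-0.1899
  e−x'=0.1143;  (l²−L²−(e−x')²−y'²−z²)/2L = 0.0897
  θ1 = atan2(B,A) + arccos(C/0.3010) = 0.0870
arm 2 (φ=120.0°): x'=-0.2073, y'=0.0207
  A=0.4073, B=-0.2784, C=(l²−L²−A²−y'²−z²)/(2L)=-0.2033
  θ2 = atan2(B,A) + arccos(C/0.4934) = 1.3960
rotate P by −φ3: (0.1216, 0.1692, -0.2784)
  A cos θ + B sin θ = C:  0.0784·cos θ + -0.2784·sin θ = 0.1256
  √(A²+B²)=0.2892;  θ3 = -1.2963+1.1217 ≈ -0.1747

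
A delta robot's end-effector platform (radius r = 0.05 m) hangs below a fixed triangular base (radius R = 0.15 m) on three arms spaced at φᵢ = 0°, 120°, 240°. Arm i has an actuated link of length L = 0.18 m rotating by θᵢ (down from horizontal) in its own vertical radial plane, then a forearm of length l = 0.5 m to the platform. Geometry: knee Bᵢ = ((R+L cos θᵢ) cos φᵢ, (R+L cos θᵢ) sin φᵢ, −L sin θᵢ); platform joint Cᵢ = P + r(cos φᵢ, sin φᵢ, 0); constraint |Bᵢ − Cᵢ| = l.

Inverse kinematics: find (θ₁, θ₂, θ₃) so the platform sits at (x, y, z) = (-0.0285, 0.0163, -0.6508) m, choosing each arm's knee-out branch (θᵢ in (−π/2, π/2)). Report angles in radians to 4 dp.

θ₁ = 1.3965, θ₂ = 1.2218, θ₃ = 1.3089

φ1=0.0° → target in arm frame (-0.0285, 0.0163)
  A=0.1285, B=-0.6508, C=(l²−L²−A²−y'²−z²)/(2L)=-0.6187
  θ1 = atan2(B,A) + arccos(C/0.6634) = 1.3965
φ2=120.0° → target in arm frame (0.0284, 0.0165)
  e−x'=0.0716;  (l²−L²−(e−x')²−y'²−z²)/2L = -0.5871
  γ=atan2(-0.6508,0.0716)=-1.4612;  ψ=arccos(-0.8967)=2.6830;  θ2=γ+ψ≈1.2218
rotate P by −φ3: (0.0001, -0.0328, -0.6508)
  A cos θ + B sin θ = C:  0.0999·cos θ + -0.6508·sin θ = -0.6028
  √(A²+B²)=0.6584;  θ3 = -1.4185+2.7274 ≈ 1.3089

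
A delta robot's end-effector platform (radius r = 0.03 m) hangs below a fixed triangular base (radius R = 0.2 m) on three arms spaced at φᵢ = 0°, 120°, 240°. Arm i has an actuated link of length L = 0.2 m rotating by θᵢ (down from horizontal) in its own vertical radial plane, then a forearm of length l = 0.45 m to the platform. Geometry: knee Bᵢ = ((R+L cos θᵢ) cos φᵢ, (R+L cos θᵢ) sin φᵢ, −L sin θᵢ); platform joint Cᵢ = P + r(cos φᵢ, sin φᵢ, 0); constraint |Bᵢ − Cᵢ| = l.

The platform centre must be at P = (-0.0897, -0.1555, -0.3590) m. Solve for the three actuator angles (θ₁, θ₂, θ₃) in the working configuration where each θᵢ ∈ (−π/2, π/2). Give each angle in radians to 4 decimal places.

θ₁ = 0.9597, θ₂ = 0.9601, θ₃ = -0.2621

rotate P by −φ1: (-0.0897, -0.1555, -0.3590)
  A cos θ + B sin θ = C:  0.2597·cos θ + -0.3590·sin θ = -0.1450
  γ=atan2(-0.3590,0.2597)=-0.9445;  ψ=arccos(-0.3273)=1.9042;  θ1=γ+ψ≈0.9597
arm 2 (φ=120.0°): x'=-0.0898, y'=0.1554
  A=0.2598, B=-0.3590, C=(l²−L²−A²−y'²−z²)/(2L)=-0.1451
  γ=atan2(-0.3590,0.2598)=-0.9443;  ψ=arccos(-0.3275)=1.9044;  θ2=γ+ψ≈0.9601
φ3=240.0° → target in arm frame (0.1795, 0.0001)
  e−x'=-0.0095;  (l²−L²−(e−x')²−y'²−z²)/2L = 0.0838
  θ3 = atan2(B,A) + arccos(C/0.3591) = -0.2621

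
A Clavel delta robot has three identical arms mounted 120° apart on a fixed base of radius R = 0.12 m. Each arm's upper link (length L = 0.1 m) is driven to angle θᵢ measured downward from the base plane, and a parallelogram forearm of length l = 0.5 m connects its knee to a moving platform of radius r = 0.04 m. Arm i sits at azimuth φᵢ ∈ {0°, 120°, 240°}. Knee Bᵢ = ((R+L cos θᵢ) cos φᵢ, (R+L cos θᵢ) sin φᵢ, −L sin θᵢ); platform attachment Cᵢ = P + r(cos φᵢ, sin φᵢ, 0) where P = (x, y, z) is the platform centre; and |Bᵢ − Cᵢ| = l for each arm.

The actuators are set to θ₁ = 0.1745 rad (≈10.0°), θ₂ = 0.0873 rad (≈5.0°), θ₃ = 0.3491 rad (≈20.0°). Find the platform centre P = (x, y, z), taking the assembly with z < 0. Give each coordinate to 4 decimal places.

(0.0084, 0.0420, -0.4857)

φ1=0.0°: virtual centre (0.1785, 0.0000, -0.0174), radius l
S2 = (0.1796·cos120.0°, 0.1796·sin120.0°, -0.0087) = (-0.0898, 0.1556, -0.0087)
S3 = (0.1740·cos240.0°, 0.1740·sin240.0°, -0.0342) = (-0.0870, -0.1507, -0.0342)
subtract pairs → two planes through P
[-0.5366 0.3111 0.0173]·P = 0.0002;  [-0.5309 -0.3013 -0.0337]·P = -0.0007
Cramer: x(z) = 0.0005-0.0161z;  y(z) = 0.0015-0.0834z
sphere 1 gives Az²+Bz+C=0 with A=1.0072, B=0.0402, C=-0.2180;  B²−4AC=0.8800;  roots -0.4857, 0.4457;  negative root z = -0.4857
x = 0.0084, y = 0.0420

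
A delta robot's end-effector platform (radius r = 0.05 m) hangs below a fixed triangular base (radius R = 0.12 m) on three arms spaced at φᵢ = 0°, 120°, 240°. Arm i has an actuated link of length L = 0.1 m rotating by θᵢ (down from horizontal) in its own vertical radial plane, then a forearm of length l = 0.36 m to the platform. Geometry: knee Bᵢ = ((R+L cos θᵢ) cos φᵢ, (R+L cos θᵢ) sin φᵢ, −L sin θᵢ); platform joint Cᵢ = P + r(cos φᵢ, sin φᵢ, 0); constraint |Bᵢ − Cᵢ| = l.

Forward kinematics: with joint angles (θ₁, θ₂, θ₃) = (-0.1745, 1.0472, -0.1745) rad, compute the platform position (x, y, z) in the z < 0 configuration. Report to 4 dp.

arm 1 at φ=0.0°: e+L cos θ1 = 0.1685;  S1 = (0.1685, 0.0000, 0.0174)
arm 2 at φ=120.0°: e+L cos θ2 = 0.1200;  S2 = (-0.0600, 0.1039, -0.0866)
arm 3 at φ=240.0°: e+L cos θ3 = 0.1685;  S3 = (-0.0842, -0.1459, 0.0174)
eliminate P² terms by subtracting sphere 1 from 2 and 3
[-0.4570 0.2078 -0.2079]·P = -0.0068;  [-0.5054 -0.2918 0.0000]·P = 0.0000
det = 0.2384;  x = 0.0083+-0.2545z,  y = -0.0144+0.4408z
into |P−S₁|² = l²: 1.2591z² + 0.0341z + -0.1034 = 0;  Δ = 0.5221;  z = -0.3005 or 0.2734 → z<0 root = -0.3005
x = 0.0848, y = -0.1469

(0.0848, -0.1469, -0.3005)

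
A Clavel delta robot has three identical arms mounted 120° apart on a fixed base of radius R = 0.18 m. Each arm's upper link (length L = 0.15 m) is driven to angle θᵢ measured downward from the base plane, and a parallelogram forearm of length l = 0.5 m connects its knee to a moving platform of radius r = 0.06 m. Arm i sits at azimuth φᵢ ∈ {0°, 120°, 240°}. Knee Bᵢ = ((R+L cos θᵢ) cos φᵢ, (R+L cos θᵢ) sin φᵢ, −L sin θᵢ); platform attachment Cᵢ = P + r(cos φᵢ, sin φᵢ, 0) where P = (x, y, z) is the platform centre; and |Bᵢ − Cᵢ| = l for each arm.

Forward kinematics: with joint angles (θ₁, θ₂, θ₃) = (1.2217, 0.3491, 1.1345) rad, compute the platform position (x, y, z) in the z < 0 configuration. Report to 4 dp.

(-0.0965, 0.1336, -0.5415)

arm 1 at φ=0.0°: e+L cos θ1 = 0.1713;  centre 1 = (0.1713, 0.0000, -0.1410)
centre 2 = (0.2610·cos120.0°, 0.2610·sin120.0°, -0.0513) = (-0.1305, 0.2260, -0.0513)
centre 3 = (0.1834·cos240.0°, 0.1834·sin240.0°, -0.1359) = (-0.0917, -0.1588, -0.1359)
|centre ₂|²−|centre ₁|² = 0.0215;  |centre ₃|²−|centre ₁|² = 0.0029
plane₁₂: -0.6036x+0.4520y+0.1793z = 0.0215
Cramer: x(z) = -0.0190+0.1431z;  y(z) = 0.0223-0.2055z
sphere 1 gives Az²+Bz+C=0 with A=1.0627, B=0.2183, C=-0.1934;  B²−4AC=0.8699;  roots -0.5415, 0.3361;  negative root z = -0.5415
x = -0.0965, y = 0.1336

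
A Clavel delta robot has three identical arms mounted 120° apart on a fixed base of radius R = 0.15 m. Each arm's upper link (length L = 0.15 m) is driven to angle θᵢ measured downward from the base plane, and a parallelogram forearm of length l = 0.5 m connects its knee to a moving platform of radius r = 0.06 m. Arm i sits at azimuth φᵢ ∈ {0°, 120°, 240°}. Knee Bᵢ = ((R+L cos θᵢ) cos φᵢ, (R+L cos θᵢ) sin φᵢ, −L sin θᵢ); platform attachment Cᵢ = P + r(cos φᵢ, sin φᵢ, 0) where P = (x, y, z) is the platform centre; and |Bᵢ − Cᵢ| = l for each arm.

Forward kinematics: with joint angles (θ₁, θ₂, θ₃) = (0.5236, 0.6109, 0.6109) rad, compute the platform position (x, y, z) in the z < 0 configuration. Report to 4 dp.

(0.0200, 0.0000, -0.5333)

arm 1 at φ=0.0°: ρ1 = 0.2199;  S1 = (0.2199, 0.0000, -0.0750)
arm 2 at φ=120.0°: ρ2 = 0.2129;  S2 = (-0.1064, 0.1844, -0.0860)
S3 = (0.2129·cos240.0°, 0.2129·sin240.0°, -0.0860) = (-0.1064, -0.1844, -0.0860)
|S₂|²−|S₁|² = -0.0013;  |S₃|²−|S₁|² = -0.0013
plane₁₂: -0.6527x+0.3687y+-0.0221z = -0.0013
Cramer: x(z) = 0.0019-0.0338z;  y(z) = 0.0000+0.0000z
into |P−S₁|² = l²: 1.0011z² + 0.1647z + -0.1969 = 0;  Δ = 0.8155;  z = -0.5333 or 0.3687 → z<0 root = -0.5333
x = 0.0200, y = 0.0000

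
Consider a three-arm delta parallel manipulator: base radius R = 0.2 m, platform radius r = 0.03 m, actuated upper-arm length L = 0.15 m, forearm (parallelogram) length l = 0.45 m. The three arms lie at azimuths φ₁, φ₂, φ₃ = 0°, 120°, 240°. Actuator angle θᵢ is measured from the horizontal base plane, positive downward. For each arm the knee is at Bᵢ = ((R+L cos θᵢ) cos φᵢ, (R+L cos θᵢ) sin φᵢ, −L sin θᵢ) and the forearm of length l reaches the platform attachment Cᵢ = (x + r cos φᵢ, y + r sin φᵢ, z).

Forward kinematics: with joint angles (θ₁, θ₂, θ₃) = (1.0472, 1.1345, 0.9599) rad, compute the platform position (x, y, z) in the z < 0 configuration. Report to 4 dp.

O1 = (0.2450·cos0.0°, 0.2450·sin0.0°, -0.1299) = (0.2450, 0.0000, -0.1299)
arm 2 at φ=120.0°: (R−r)+L cos θ2 = 0.2334;  O2 = (-0.1167, 0.2021, -0.1359)
O3 = (0.2560·cos240.0°, 0.2560·sin240.0°, -0.1229) = (-0.1280, -0.2217, -0.1229)
eliminate P² terms by subtracting sphere 1 from 2 and 3
[-0.7234 0.4042 -0.0121]·P = -0.0039;  [-0.7460 -0.4435 0.0141]·P = 0.0038
Cramer: x(z) = 0.0004+0.0005z;  y(z) = -0.0091+0.0308z
into |P−O₁|² = l²: 1.0010z² + 0.2590z + -0.1257 = 0;  Δ = 0.5704;  z = -0.5066 or 0.2479 → z<0 root = -0.5066
x = 0.0001, y = -0.0247

(0.0001, -0.0247, -0.5066)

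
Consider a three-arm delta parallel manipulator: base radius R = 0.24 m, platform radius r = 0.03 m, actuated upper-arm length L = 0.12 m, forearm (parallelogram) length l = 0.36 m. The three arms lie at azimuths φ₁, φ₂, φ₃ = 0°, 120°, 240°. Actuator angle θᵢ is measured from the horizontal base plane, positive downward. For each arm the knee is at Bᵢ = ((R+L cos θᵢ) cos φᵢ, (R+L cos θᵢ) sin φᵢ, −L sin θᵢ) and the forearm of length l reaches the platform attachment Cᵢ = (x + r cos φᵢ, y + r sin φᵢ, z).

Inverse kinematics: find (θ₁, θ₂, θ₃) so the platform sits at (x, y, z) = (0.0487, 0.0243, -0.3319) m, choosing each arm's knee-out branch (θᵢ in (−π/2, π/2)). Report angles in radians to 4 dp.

θ₁ = 0.6984, θ₂ = 1.0474, θ₃ = 1.3091

φ1=0.0° → target in arm frame (0.0487, 0.0243)
  e−x'=0.1613;  (l²−L²−(e−x')²−y'²−z²)/2L = -0.0899
  θ1 = atan2(B,A) + arccos(C/0.3690) = 0.6984
arm 2 (φ=120.0°): x'=-0.0033, y'=-0.0543
  e−x'=0.2133;  (l²−L²−(e−x')²−y'²−z²)/2L = -0.1809
  θ2 = atan2(B,A) + arccos(C/0.3945) = 1.0474
φ3=240.0° → target in arm frame (-0.0454, 0.0300)
  A cos θ + B sin θ = C:  0.2554·cos θ + -0.3319·sin θ = -0.2545
  θ3 = atan2(B,A) + arccos(C/0.4188) = 1.3091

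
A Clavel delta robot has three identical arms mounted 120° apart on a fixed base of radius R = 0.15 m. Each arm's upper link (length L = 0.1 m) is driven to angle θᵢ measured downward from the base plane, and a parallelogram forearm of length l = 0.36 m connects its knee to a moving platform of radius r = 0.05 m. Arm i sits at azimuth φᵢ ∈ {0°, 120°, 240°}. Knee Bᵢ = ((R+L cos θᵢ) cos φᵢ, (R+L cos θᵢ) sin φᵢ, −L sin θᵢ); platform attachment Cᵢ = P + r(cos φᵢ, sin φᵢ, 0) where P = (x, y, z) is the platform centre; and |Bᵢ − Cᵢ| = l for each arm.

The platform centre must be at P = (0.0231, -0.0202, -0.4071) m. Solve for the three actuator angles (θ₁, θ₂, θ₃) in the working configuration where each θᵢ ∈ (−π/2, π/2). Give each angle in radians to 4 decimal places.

rotate P by −φ1: (0.0231, -0.0202, -0.4071)
  A=0.0769, B=-0.4071, C=(l²−L²−A²−y'²−z²)/(2L)=-0.2623
  γ=atan2(-0.4071,0.0769)=-1.3841;  ψ=arccos(-0.6330)=2.2562;  θ1=γ+ψ≈0.8721
arm 2 (φ=120.0°): x'=-0.0290, y'=-0.0099
  A cos θ + B sin θ = C:  0.1290·cos θ + -0.4071·sin θ = -0.3144
  γ=atan2(-0.4071,0.1290)=-1.2638;  ψ=arccos(-0.7362)=2.3982;  θ2=γ+ψ≈1.1344
φ3=240.0° → target in arm frame (0.0059, 0.0301)
  e−x'=0.0941;  (l²−L²−(e−x')²−y'²−z²)/2L = -0.2794
  θ3 = atan2(B,A) + arccos(C/0.4178) = 0.9596

θ₁ = 0.8721, θ₂ = 1.1344, θ₃ = 0.9596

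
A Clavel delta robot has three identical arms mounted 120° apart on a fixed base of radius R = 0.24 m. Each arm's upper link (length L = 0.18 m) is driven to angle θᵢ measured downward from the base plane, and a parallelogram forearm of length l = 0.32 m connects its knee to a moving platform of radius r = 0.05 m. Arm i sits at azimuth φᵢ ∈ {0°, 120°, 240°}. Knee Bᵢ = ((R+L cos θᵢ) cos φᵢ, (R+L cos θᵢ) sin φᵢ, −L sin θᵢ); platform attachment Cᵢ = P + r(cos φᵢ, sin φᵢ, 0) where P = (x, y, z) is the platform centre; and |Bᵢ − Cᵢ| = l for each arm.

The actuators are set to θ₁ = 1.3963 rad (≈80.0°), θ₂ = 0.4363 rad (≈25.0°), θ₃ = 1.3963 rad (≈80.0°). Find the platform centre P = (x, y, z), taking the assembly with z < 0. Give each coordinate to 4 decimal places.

φ1=0.0°: virtual centre (0.2213, 0.0000, -0.1773), radius l
φ2=120.0°: virtual centre (-0.1766, 0.3058, -0.0761), radius l
arm 3 at φ=240.0°: e+L cos θ3 = 0.2213;  O3 = (-0.1106, -0.1916, -0.1773)
eliminate P² terms by subtracting sphere 1 from 2 and 3
linear system: -0.7956x+0.6117y = 0.0501−0.2024z; -0.6638x+-0.3832y = 0.0000−0.0000z
Cramer: x(z) = -0.0270+0.1091z;  y(z) = 0.0468-0.1890z
into |P−O₁|² = l²: 1.0476z² + 0.2827z + -0.0072 = 0;  Δ = 0.1099;  z = -0.2931 or 0.0233 → z<0 root = -0.2931
x = -0.0590, y = 0.1022

(-0.0590, 0.1022, -0.2931)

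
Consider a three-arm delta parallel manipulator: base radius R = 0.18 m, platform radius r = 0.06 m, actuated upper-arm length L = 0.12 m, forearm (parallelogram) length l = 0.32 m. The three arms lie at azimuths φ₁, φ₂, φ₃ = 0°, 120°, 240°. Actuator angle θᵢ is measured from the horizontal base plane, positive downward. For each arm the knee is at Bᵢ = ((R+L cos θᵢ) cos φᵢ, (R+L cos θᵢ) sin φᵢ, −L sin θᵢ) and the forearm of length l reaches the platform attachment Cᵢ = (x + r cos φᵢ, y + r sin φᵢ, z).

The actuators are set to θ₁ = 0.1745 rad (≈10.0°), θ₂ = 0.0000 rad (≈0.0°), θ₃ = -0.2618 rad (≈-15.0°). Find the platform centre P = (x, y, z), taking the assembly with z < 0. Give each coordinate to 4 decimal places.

arm 1 at φ=0.0°: e+L cos θ1 = 0.2382;  centre 1 = (0.2382, 0.0000, -0.0208)
arm 2 at φ=120.0°: e+L cos θ2 = 0.2400;  centre 2 = (-0.1200, 0.2078, 0.0000)
φ3=240.0°: virtual centre (-0.1180, -0.2043, 0.0311), radius l
|centre ₂|²−|centre ₁|² = 0.0004;  |centre ₃|²−|centre ₁|² = -0.0005
plane₁₂: -0.7164x+0.4157y+0.0417z = 0.0004
Cramer: x(z) = 0.0001+0.1022z;  y(z) = 0.0012+0.0759z
into |P−centre ₁|² = l²: 1.0162z² + -0.0068z + -0.0453 = 0;  Δ = 0.1841;  z = -0.2077 or 0.2145 → z<0 root = -0.2077
x = -0.0211, y = -0.0146

(-0.0211, -0.0146, -0.2077)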